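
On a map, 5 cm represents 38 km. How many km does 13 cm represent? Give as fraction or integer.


Map scale: 5 cm = 38 km
Measured distance on map = 13 cm
Set up proportion: 13 * 38 / 5
= 494 / 5
= 494/5 km

494/5


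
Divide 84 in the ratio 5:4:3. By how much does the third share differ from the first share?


Total parts = 5 + 4 + 3 = 12
Value per part = 84 / 12 = 7
Shares: 5*7=35, 4*7=28, 3*7=21
Third share = 21, first share = 35
Difference = |21 - 35| = 14

14


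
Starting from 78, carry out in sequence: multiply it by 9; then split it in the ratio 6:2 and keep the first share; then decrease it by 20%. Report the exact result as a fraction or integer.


Start with 78.
Step 1: Multiply by 9: 78 * 9 = 702
Step 2: Split 6:2, first share = 702 * 6/8 = 1053/2
Step 3: Decrease by 20%: 1053/2 * 80/100 = 2106/5
Final result = 2106/5

2106/5


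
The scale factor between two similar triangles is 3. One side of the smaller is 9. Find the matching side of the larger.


Similar triangles have proportional sides
Scale factor = 3
Smaller side = 9
Corresponding larger side = 9 * 3
= 27

27


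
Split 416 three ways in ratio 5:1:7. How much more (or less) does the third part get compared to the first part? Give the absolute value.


Total parts = 5 + 1 + 7 = 13
Value per part = 416 / 13 = 32
Shares: 5*32=160, 1*32=32, 7*32=224
Third share = 224, first share = 160
Difference = |224 - 160| = 64

64


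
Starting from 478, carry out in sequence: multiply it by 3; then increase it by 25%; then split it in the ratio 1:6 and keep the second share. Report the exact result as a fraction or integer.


Start with 478.
Step 1: Multiply by 3: 478 * 3 = 1434
Step 2: Increase by 25%: 1434 * 125/100 = 3585/2
Step 3: Split 1:6, second share = 3585/2 * 6/7 = 10755/7
Final result = 10755/7

10755/7


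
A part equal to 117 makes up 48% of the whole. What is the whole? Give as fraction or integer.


Given: 117 is 48% of the whole
Set up: 117 = 48/100 * whole
whole = 117 * 100 / 48
whole = 11700 / 48
whole = 975/4

975/4


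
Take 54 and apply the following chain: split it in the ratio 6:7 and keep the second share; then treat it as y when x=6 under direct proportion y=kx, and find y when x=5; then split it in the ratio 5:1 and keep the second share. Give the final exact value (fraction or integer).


Start with 54.
Step 1: Split 6:7, second share = 54 * 7/13 = 378/13
Step 2: Direct prop: k = (378/13)/6; new y = k*5 = 378/13*5/6 = 315/13
Step 3: Split 5:1, second share = 315/13 * 1/6 = 105/26
Final result = 105/26

105/26


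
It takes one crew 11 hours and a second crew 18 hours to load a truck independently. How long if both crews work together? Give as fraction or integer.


Rate of A = 1/11 job per hour
Rate of B = 1/18 job per hour
Combined rate = 1/11 + 1/18
Find common denominator: (18 + 11)/(11*18) = 29/198
Combined rate = 29/198 job per hour
Time together = 1 / (29/198) = 198/29 hours

198/29


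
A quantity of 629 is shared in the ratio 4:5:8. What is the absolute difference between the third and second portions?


Total parts = 4 + 5 + 8 = 17
Value per part = 629 / 17 = 37
Shares: 4*37=148, 5*37=185, 8*37=296
Third share = 296, second share = 185
Difference = |296 - 185| = 111

111


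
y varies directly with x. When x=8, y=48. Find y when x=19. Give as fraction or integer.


Direct proportion: y = kx
Find k: k = 48/8 = 6
Compute y at x=19: y = 6 * 19
y = 114

114


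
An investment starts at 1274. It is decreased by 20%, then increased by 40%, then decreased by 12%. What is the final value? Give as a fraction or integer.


Start: 1274
Step 1: decrease by 20% => multiply by 80/100
  1274 * 80/100 = 5096/5
Step 2: increase by 40% => multiply by 140/100
  5096/5 * 140/100 = 35672/25
Step 3: decrease by 12% => multiply by 88/100
  35672/25 * 88/100 = 784784/625
Final value = 784784/625

784784/625


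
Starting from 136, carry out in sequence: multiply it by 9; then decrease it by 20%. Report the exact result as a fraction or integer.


Start with 136.
Step 1: Multiply by 9: 136 * 9 = 1224
Step 2: Decrease by 20%: 1224 * 80/100 = 4896/5
Final result = 4896/5

4896/5


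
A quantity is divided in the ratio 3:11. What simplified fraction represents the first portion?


Total parts = 3 + 11 = 14
First part fraction = 3/14
Simplify: 3/14 = 3/14

3/14


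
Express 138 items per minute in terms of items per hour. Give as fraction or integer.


Converting from per minute to per hour
Rate = 138 items per minute
Multiply by 60: 138 * 60
= 8280 items per hour

8280


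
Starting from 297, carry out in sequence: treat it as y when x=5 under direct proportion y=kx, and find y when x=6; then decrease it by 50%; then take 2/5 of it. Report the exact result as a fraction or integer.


Start with 297.
Step 1: Direct prop: k = (297)/5; new y = k*6 = 297*6/5 = 1782/5
Step 2: Decrease by 50%: 1782/5 * 50/100 = 891/5
Step 3: Take 2/5: 891/5 * 2/5 = 1782/25
Final result = 1782/25

1782/25


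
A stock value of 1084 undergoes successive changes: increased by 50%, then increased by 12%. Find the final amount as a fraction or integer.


Start: 1084
Step 1: increase by 50% => multiply by 150/100
  1084 * 150/100 = 1626
Step 2: increase by 12% => multiply by 112/100
  1626 * 112/100 = 45528/25
Final value = 45528/25

45528/25


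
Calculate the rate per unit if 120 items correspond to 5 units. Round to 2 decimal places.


Total items = 120
Number of units = 5
Unit rate = 120 / 5
= 24 items per unit

24


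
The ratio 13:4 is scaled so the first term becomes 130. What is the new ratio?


Original ratio: 13:4
First term target: 130
Scale factor = 130 / 13 = 10
Multiply second term: 4 * 10 = 40
Equivalent ratio = 130:40

130:40


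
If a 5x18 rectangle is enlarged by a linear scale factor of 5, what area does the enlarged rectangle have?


Original dimensions: 5 x 18
Enlargement factor = 5
New width = 5 * 5 = 25
New height = 18 * 5 = 90
New area = 25 * 90 = 2250

2250


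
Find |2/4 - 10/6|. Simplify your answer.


Simplify: 2/4 = 1/2 and 10/6 = 5/3
Find common denominator: LCD = 6
Convert: 3/6 and 10/6
Difference = |3 - 10|/6 = 7/6
Simplified = 7/6

7/6


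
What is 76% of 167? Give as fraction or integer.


Compute 76% of 167
Convert percentage: 76% = 76/100
Multiply: 167 * 76/100
= 12692/100
= 3173/25

3173/25


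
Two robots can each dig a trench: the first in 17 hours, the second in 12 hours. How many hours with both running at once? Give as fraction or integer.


Rate of A = 1/17 job per hour
Rate of B = 1/12 job per hour
Combined rate = 1/17 + 1/12
Find common denominator: (12 + 17)/(17*12) = 29/204
Combined rate = 29/204 job per hour
Time together = 1 / (29/204) = 204/29 hours

204/29


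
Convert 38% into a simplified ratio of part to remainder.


Part = 38%, Remainder = 62%
Ratio = 38:62
GCD(38, 62) = 2
Simplify: 19:31 = 19:31

19:31


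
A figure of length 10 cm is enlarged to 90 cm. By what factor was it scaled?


Original length = 10 cm
Scaled length = 90 cm
Scale factor = 90 / 10
= 9

9


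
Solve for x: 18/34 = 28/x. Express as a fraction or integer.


Setting up: 18/34 = 28/x
Cross multiply: 18 * x = 34 * 28
18x = 952
x = 952/18
x = 476/9

476/9


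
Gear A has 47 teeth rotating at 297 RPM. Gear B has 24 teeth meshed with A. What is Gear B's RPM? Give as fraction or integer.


Gear ratio: teeth_A * RPM_A = teeth_B * RPM_B
47 * 297 = 24 * RPM_B
13959 = 24 * RPM_B
RPM_B = 13959 / 24
RPM_B = 4653/8

4653/8


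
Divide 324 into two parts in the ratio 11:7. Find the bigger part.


Total parts = 11 + 7 = 18
Value per part = 324 / 18 = 18
First share = 11 * 18 = 198
Second share = 7 * 18 = 126
Larger share = 198

198


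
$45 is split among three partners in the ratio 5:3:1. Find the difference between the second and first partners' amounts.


Total parts = 5 + 3 + 1 = 9
Value per part = 45 / 9 = 5
Shares: 5*5=25, 3*5=15, 1*5=5
Second share = 15, first share = 25
Difference = |15 - 25| = 10

10


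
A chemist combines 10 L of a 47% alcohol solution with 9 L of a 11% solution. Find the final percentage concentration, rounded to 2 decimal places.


Solute in mixture 1 = 47% of 10 L = 10*47/100 = 47/10 L
Solute in mixture 2 = 11% of 9 L = 9*11/100 = 99/100 L
Total solute = 47/10 + 99/100 = 569/100 L
Total volume = 10 + 9 = 19 L
Final concentration = 569/100/19 * 100 = 29.95%

29.95


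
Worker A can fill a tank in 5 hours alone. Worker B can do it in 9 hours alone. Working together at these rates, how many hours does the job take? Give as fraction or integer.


Rate of A = 1/5 job per hour
Rate of B = 1/9 job per hour
Combined rate = 1/5 + 1/9
Find common denominator: (9 + 5)/(5*9) = 14/45
Combined rate = 14/45 job per hour
Time together = 1 / (14/45) = 45/14 hours

45/14


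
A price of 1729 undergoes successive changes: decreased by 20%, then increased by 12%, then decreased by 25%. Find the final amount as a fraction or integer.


Start: 1729
Step 1: decrease by 20% => multiply by 80/100
  1729 * 80/100 = 6916/5
Step 2: increase by 12% => multiply by 112/100
  6916/5 * 112/100 = 193648/125
Step 3: decrease by 25% => multiply by 75/100
  193648/125 * 75/100 = 145236/125
Final value = 145236/125

145236/125


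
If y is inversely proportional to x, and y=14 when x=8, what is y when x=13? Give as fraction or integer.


Inverse proportion: y = k/x
Find k: k = 8 * 14 = 112
Compute y at x=13: y = 112/13
y = 112/13

112/13


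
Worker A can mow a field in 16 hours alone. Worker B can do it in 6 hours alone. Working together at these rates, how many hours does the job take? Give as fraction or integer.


Rate of A = 1/16 job per hour
Rate of B = 1/6 job per hour
Combined rate = 1/16 + 1/6
Find common denominator: (6 + 16)/(16*6) = 22/96
Combined rate = 11/48 job per hour
Time together = 1 / (11/48) = 48/11 hours

48/11


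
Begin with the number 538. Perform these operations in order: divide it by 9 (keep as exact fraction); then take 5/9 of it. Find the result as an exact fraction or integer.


Start with 538.
Step 1: Divide by 9: 538 / 9 = 538/9
Step 2: Take 5/9: 538/9 * 5/9 = 2690/81
Final result = 2690/81

2690/81


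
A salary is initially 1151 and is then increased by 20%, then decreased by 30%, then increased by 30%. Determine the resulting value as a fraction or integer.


Start: 1151
Step 1: increase by 20% => multiply by 120/100
  1151 * 120/100 = 6906/5
Step 2: decrease by 30% => multiply by 70/100
  6906/5 * 70/100 = 24171/25
Step 3: increase by 30% => multiply by 130/100
  24171/25 * 130/100 = 314223/250
Final value = 314223/250

314223/250


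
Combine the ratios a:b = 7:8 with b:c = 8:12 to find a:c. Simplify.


Given a:b = 7:8 and b:c = 8:12
Make b consistent. Multiply first ratio by 8: a:b = 56:64
Multiply second ratio by 8: b:c = 64:96
Now b = 64 in both, so a:b:c = 56:64:96
Therefore a:c = 56:96
Simplify by GCD: a:c = 7:12

7:12


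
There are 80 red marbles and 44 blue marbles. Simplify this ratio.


Find GCD(80, 44)
GCD = 4
Divide both by 4: 80/4 = 20, 44/4 = 11
Simplified ratio = 20:11

20:11


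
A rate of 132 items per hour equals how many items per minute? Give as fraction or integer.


Converting from per hour to per minute
Rate = 132 items per hour
Divide by 60: 132/60
= 11/5 items per minute

11/5


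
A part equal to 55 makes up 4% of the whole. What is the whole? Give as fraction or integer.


Given: 55 is 4% of the whole
Set up: 55 = 4/100 * whole
whole = 55 * 100 / 4
whole = 5500 / 4
whole = 1375

1375


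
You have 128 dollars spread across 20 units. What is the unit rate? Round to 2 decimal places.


Total dollars = 128
Number of units = 20
Unit rate = 128 / 20
= 6.40 dollars per unit

6.40


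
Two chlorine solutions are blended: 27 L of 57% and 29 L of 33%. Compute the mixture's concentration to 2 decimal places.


Solute in mixture 1 = 57% of 27 L = 27*57/100 = 1539/100 L
Solute in mixture 2 = 33% of 29 L = 29*33/100 = 957/100 L
Total solute = 1539/100 + 957/100 = 624/25 L
Total volume = 27 + 29 = 56 L
Final concentration = 624/25/56 * 100 = 44.57%

44.57


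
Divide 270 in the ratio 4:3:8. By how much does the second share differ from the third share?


Total parts = 4 + 3 + 8 = 15
Value per part = 270 / 15 = 18
Shares: 4*18=72, 3*18=54, 8*18=144
Second share = 54, third share = 144
Difference = |54 - 144| = 90

90


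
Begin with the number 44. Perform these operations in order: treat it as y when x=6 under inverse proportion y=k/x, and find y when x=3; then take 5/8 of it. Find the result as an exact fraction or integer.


Start with 44.
Step 1: Inverse prop: k = (44)*6; new y = k/3 = 44*6/3 = 88
Step 2: Take 5/8: 88 * 5/8 = 55
Final result = 55

55


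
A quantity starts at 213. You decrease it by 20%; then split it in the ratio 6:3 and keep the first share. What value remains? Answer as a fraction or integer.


Start with 213.
Step 1: Decrease by 20%: 213 * 80/100 = 852/5
Step 2: Split 6:3, first share = 852/5 * 6/9 = 568/5
Final result = 568/5

568/5


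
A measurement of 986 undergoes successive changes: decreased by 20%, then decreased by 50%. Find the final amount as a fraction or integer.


Start: 986
Step 1: decrease by 20% => multiply by 80/100
  986 * 80/100 = 3944/5
Step 2: decrease by 50% => multiply by 50/100
  3944/5 * 50/100 = 1972/5
Final value = 1972/5

1972/5


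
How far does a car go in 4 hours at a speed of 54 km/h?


Using distance = speed * time
Speed = 54 km/h
Time = 4 hours
Distance = 54 * 4
= 216 km

216


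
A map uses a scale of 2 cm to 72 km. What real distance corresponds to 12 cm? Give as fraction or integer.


Map scale: 2 cm = 72 km
Measured distance on map = 12 cm
Set up proportion: 12 * 72 / 2
= 864 / 2
= 432 km

432


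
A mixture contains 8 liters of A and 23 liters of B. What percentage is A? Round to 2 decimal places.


Volume of A = 8 L
Volume of B = 23 L
Total volume = 8 + 23 = 31 L
Percentage of A = (8/31) * 100
= 25.81%

25.81


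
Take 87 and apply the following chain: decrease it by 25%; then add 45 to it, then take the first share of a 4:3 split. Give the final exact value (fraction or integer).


Start with 87.
Step 1: Decrease by 25%: 87 * 75/100 = 261/4
Step 2: Add 45: 261/4+45=441/4; split 4:3 first = 441/4*4/7 = 63
Final result = 63

63


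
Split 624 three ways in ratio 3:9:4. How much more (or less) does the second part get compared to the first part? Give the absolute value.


Total parts = 3 + 9 + 4 = 16
Value per part = 624 / 16 = 39
Shares: 3*39=117, 9*39=351, 4*39=156
Second share = 351, first share = 117
Difference = |351 - 117| = 234

234


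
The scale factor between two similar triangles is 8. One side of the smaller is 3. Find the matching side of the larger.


Similar triangles have proportional sides
Scale factor = 8
Smaller side = 3
Corresponding larger side = 3 * 8
= 24

24


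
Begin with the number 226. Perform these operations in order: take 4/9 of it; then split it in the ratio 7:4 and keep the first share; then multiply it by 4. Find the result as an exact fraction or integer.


Start with 226.
Step 1: Take 4/9: 226 * 4/9 = 904/9
Step 2: Split 7:4, first share = 904/9 * 7/11 = 6328/99
Step 3: Multiply by 4: 6328/99 * 4 = 25312/99
Final result = 25312/99

25312/99


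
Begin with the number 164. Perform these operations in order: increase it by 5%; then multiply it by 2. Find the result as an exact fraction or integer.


Start with 164.
Step 1: Increase by 5%: 164 * 105/100 = 861/5
Step 2: Multiply by 2: 861/5 * 2 = 1722/5
Final result = 1722/5

1722/5


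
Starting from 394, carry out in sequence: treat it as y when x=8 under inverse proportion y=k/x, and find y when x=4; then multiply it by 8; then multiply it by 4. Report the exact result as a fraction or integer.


Start with 394.
Step 1: Inverse prop: k = (394)*8; new y = k/4 = 394*8/4 = 788
Step 2: Multiply by 8: 788 * 8 = 6304
Step 3: Multiply by 4: 6304 * 4 = 25216
Final result = 25216

25216


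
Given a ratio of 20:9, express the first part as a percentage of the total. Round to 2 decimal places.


Total parts = 20 + 9 = 29
First part fraction = 20/29
Percentage = (20/29) * 100
= 0.689655 * 100
= 68.97%

68.97


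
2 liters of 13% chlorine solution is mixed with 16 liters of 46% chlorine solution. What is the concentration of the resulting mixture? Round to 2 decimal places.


Solute in mixture 1 = 13% of 2 L = 2*13/100 = 13/50 L
Solute in mixture 2 = 46% of 16 L = 16*46/100 = 184/25 L
Total solute = 13/50 + 184/25 = 381/50 L
Total volume = 2 + 16 = 18 L
Final concentration = 381/50/18 * 100 = 42.33%

42.33


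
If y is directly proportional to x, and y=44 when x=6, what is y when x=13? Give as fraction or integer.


Direct proportion: y = kx
Find k: k = 44/6 = 22/3
Compute y at x=13: y = 22/3 * 13
y = 286/3

286/3


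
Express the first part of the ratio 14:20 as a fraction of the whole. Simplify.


Total parts = 14 + 20 = 34
First part fraction = 14/34
Simplify: 14/34 = 7/17

7/17


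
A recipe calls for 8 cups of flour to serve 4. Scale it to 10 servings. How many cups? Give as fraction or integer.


Original: 8 cups for 4 servings
Target servings = 10
Scaling factor = 10/4
New amount = 8 * 10/4
= 80/4
= 20 cups

20


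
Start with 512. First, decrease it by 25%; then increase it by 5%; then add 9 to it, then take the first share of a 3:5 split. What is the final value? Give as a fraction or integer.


Start with 512.
Step 1: Decrease by 25%: 512 * 75/100 = 384
Step 2: Increase by 5%: 384 * 105/100 = 2016/5
Step 3: Add 9: 2016/5+9=2061/5; split 3:5 first = 2061/5*3/8 = 6183/40
Final result = 6183/40

6183/40


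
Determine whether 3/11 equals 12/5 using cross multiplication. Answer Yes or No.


Cross multiply to check 3/11 = 12/5
Left cross product: 3 * 5 = 15
Right cross product: 11 * 12 = 132
15 != 132
Not equal, so proportions differ => No

No


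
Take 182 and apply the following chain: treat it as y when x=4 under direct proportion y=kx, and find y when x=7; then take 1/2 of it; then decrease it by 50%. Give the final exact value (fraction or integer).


Start with 182.
Step 1: Direct prop: k = (182)/4; new y = k*7 = 182*7/4 = 637/2
Step 2: Take 1/2: 637/2 * 1/2 = 637/4
Step 3: Decrease by 50%: 637/4 * 50/100 = 637/8
Final result = 637/8

637/8


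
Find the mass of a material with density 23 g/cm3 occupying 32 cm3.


Using mass = density * volume
Density = 23 g/cm3
Volume = 32 cm3
Mass = 23 * 32
= 736 g

736


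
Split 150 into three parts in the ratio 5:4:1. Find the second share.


Ratio = 5:4:1
Total parts = 5 + 4 + 1 = 10
Value per part = 150 / 10 = 15
First share = 5 * 15 = 75
Middle share = 4 * 15 = 60
Third share = 1 * 15 = 15

60


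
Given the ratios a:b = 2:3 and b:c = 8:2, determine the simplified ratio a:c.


Given a:b = 2:3 and b:c = 8:2
Make b consistent. Multiply first ratio by 8: a:b = 16:24
Multiply second ratio by 3: b:c = 24:6
Now b = 24 in both, so a:b:c = 16:24:6
Therefore a:c = 16:6
Simplify by GCD: a:c = 8:3

8:3


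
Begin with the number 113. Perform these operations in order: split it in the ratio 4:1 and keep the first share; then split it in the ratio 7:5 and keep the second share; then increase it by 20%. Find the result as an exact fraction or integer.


Start with 113.
Step 1: Split 4:1, first share = 113 * 4/5 = 452/5
Step 2: Split 7:5, second share = 452/5 * 5/12 = 113/3
Step 3: Increase by 20%: 113/3 * 120/100 = 226/5
Final result = 226/5

226/5


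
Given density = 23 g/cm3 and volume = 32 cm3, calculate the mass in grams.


Using mass = density * volume
Density = 23 g/cm3
Volume = 32 cm3
Mass = 23 * 32
= 736 g

736


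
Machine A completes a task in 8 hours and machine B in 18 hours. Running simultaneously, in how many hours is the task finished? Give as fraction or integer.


Rate of A = 1/8 job per hour
Rate of B = 1/18 job per hour
Combined rate = 1/8 + 1/18
Find common denominator: (18 + 8)/(8*18) = 26/144
Combined rate = 13/72 job per hour
Time together = 1 / (13/72) = 72/13 hours

72/13


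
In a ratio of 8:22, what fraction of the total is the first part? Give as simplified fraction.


Total parts = 8 + 22 = 30
First part fraction = 8/30
Simplify: 8/30 = 4/15

4/15


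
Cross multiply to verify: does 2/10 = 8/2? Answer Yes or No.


Cross multiply to check 2/10 = 8/2
Left cross product: 2 * 2 = 4
Right cross product: 10 * 8 = 80
4 != 80
Not equal, so proportions differ => No

No


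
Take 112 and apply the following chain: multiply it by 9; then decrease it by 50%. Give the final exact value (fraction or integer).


Start with 112.
Step 1: Multiply by 9: 112 * 9 = 1008
Step 2: Decrease by 50%: 1008 * 50/100 = 504
Final result = 504

504


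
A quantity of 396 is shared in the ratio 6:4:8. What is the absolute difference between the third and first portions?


Total parts = 6 + 4 + 8 = 18
Value per part = 396 / 18 = 22
Shares: 6*22=132, 4*22=88, 8*22=176
Third share = 176, first share = 132
Difference = |176 - 132| = 44

44


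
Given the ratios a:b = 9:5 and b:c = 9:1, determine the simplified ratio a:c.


Given a:b = 9:5 and b:c = 9:1
Make b consistent. Multiply first ratio by 9: a:b = 81:45
Multiply second ratio by 5: b:c = 45:5
Now b = 45 in both, so a:b:c = 81:45:5
Therefore a:c = 81:5
Simplify by GCD: a:c = 81:5

81:5


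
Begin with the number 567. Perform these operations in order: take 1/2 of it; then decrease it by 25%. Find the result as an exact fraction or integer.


Start with 567.
Step 1: Take 1/2: 567 * 1/2 = 567/2
Step 2: Decrease by 25%: 567/2 * 75/100 = 1701/8
Final result = 1701/8

1701/8


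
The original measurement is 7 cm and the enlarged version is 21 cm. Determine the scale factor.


Original length = 7 cm
Scaled length = 21 cm
Scale factor = 21 / 7
= 3

3


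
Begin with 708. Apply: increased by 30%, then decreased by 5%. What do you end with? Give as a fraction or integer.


Start: 708
Step 1: increase by 30% => multiply by 130/100
  708 * 130/100 = 4602/5
Step 2: decrease by 5% => multiply by 95/100
  4602/5 * 95/100 = 43719/50
Final value = 43719/50

43719/50


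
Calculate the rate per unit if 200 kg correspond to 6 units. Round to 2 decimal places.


Total kg = 200
Number of units = 6
Unit rate = 200 / 6
= 33.33 kg per unit

33.33


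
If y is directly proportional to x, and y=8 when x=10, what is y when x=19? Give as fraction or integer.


Direct proportion: y = kx
Find k: k = 8/10 = 4/5
Compute y at x=19: y = 4/5 * 19
y = 76/5

76/5


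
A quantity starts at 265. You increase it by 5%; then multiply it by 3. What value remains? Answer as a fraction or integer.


Start with 265.
Step 1: Increase by 5%: 265 * 105/100 = 1113/4
Step 2: Multiply by 3: 1113/4 * 3 = 3339/4
Final result = 3339/4

3339/4


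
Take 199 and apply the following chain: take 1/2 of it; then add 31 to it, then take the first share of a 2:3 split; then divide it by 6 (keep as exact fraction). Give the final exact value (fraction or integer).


Start with 199.
Step 1: Take 1/2: 199 * 1/2 = 199/2
Step 2: Add 31: 199/2+31=261/2; split 2:3 first = 261/2*2/5 = 261/5
Step 3: Divide by 6: 261/5 / 6 = 87/10
Final result = 87/10

87/10


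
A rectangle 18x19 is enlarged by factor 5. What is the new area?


Original dimensions: 18 x 19
Enlargement factor = 5
New width = 18 * 5 = 90
New height = 19 * 5 = 95
New area = 90 * 95 = 8550

8550


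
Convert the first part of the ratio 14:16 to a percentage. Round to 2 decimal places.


Total parts = 14 + 16 = 30
First part fraction = 14/30
Percentage = (14/30) * 100
= 0.466667 * 100
= 46.67%

46.67


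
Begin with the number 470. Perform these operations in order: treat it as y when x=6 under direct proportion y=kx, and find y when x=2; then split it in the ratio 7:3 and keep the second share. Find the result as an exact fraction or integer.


Start with 470.
Step 1: Direct prop: k = (470)/6; new y = k*2 = 470*2/6 = 470/3
Step 2: Split 7:3, second share = 470/3 * 3/10 = 47
Final result = 47

47


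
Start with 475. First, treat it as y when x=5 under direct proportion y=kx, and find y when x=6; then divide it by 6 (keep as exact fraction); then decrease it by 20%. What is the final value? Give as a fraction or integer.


Start with 475.
Step 1: Direct prop: k = (475)/5; new y = k*6 = 475*6/5 = 570
Step 2: Divide by 6: 570 / 6 = 95
Step 3: Decrease by 20%: 95 * 80/100 = 76
Final result = 76

76


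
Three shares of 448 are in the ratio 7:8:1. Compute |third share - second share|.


Total parts = 7 + 8 + 1 = 16
Value per part = 448 / 16 = 28
Shares: 7*28=196, 8*28=224, 1*28=28
Third share = 28, second share = 224
Difference = |28 - 224| = 196

196


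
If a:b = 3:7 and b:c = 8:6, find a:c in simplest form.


Given a:b = 3:7 and b:c = 8:6
Make b consistent. Multiply first ratio by 8: a:b = 24:56
Multiply second ratio by 7: b:c = 56:42
Now b = 56 in both, so a:b:c = 24:56:42
Therefore a:c = 24:42
Simplify by GCD: a:c = 4:7

4:7


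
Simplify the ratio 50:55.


Find GCD(50, 55)
GCD = 5
Divide both by 5: 50/5 = 10, 55/5 = 11
Simplified ratio = 10:11

10:11


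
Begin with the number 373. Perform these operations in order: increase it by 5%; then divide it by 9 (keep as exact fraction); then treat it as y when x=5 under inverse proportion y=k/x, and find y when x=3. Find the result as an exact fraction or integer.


Start with 373.
Step 1: Increase by 5%: 373 * 105/100 = 7833/20
Step 2: Divide by 9: 7833/20 / 9 = 2611/60
Step 3: Inverse prop: k = (2611/60)*5; new y = k/3 = 2611/60*5/3 = 2611/36
Final result = 2611/36

2611/36


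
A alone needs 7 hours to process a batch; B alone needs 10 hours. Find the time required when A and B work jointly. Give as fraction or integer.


Rate of A = 1/7 job per hour
Rate of B = 1/10 job per hour
Combined rate = 1/7 + 1/10
Find common denominator: (10 + 7)/(7*10) = 17/70
Combined rate = 17/70 job per hour
Time together = 1 / (17/70) = 70/17 hours

70/17


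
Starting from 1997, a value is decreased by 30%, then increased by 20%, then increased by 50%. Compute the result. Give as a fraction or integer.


Start: 1997
Step 1: decrease by 30% => multiply by 70/100
  1997 * 70/100 = 13979/10
Step 2: increase by 20% => multiply by 120/100
  13979/10 * 120/100 = 41937/25
Step 3: increase by 50% => multiply by 150/100
  41937/25 * 150/100 = 125811/50
Final value = 125811/50

125811/50


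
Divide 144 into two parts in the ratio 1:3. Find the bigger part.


Total parts = 1 + 3 = 4
Value per part = 144 / 4 = 36
First share = 1 * 36 = 36
Second share = 3 * 36 = 108
Larger share = 108

108


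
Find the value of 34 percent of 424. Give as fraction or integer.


Compute 34% of 424
Convert percentage: 34% = 34/100
Multiply: 424 * 34/100
= 14416/100
= 3604/25

3604/25


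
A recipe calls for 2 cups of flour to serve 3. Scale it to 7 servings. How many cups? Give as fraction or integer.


Original: 2 cups for 3 servings
Target servings = 7
Scaling factor = 7/3
New amount = 2 * 7/3
= 14/3
= 14/3 cups

14/3


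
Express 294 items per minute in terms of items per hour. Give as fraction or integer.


Converting from per minute to per hour
Rate = 294 items per minute
Multiply by 60: 294 * 60
= 17640 items per hour

17640


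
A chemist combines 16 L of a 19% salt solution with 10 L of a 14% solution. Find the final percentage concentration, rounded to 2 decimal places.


Solute in mixture 1 = 19% of 16 L = 16*19/100 = 76/25 L
Solute in mixture 2 = 14% of 10 L = 10*14/100 = 7/5 L
Total solute = 76/25 + 7/5 = 111/25 L
Total volume = 16 + 10 = 26 L
Final concentration = 111/25/26 * 100 = 17.08%

17.08


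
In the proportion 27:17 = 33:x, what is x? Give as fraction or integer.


Setting up: 27/17 = 33/x
Cross multiply: 27 * x = 17 * 33
27x = 561
x = 561/27
x = 187/9

187/9


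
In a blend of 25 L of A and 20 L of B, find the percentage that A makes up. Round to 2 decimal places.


Volume of A = 25 L
Volume of B = 20 L
Total volume = 25 + 20 = 45 L
Percentage of A = (25/45) * 100
= 55.56%

55.56


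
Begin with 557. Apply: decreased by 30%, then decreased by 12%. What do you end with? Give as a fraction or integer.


Start: 557
Step 1: decrease by 30% => multiply by 70/100
  557 * 70/100 = 3899/10
Step 2: decrease by 12% => multiply by 88/100
  3899/10 * 88/100 = 42889/125
Final value = 42889/125

42889/125


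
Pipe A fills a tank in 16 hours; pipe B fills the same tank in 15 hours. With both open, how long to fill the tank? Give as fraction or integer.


Rate of A = 1/16 job per hour
Rate of B = 1/15 job per hour
Combined rate = 1/16 + 1/15
Find common denominator: (15 + 16)/(16*15) = 31/240
Combined rate = 31/240 job per hour
Time together = 1 / (31/240) = 240/31 hours

240/31


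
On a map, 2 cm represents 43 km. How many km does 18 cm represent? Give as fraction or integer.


Map scale: 2 cm = 43 km
Measured distance on map = 18 cm
Set up proportion: 18 * 43 / 2
= 774 / 2
= 387 km

387


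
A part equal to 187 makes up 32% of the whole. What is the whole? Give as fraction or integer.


Given: 187 is 32% of the whole
Set up: 187 = 32/100 * whole
whole = 187 * 100 / 32
whole = 18700 / 32
whole = 4675/8

4675/8


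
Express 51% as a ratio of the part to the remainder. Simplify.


Part = 51%, Remainder = 49%
Ratio = 51:49
GCD(51, 49) = 1
Simplify: 51:49 = 51:49

51:49


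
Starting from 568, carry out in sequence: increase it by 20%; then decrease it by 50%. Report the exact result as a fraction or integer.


Start with 568.
Step 1: Increase by 20%: 568 * 120/100 = 3408/5
Step 2: Decrease by 50%: 3408/5 * 50/100 = 1704/5
Final result = 1704/5

1704/5


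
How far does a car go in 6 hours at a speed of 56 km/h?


Using distance = speed * time
Speed = 56 km/h
Time = 6 hours
Distance = 56 * 6
= 336 km

336


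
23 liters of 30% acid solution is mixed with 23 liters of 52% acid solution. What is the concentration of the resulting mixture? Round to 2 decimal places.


Solute in mixture 1 = 30% of 23 L = 23*30/100 = 69/10 L
Solute in mixture 2 = 52% of 23 L = 23*52/100 = 299/25 L
Total solute = 69/10 + 299/25 = 943/50 L
Total volume = 23 + 23 = 46 L
Final concentration = 943/50/46 * 100 = 41.00%

41.00


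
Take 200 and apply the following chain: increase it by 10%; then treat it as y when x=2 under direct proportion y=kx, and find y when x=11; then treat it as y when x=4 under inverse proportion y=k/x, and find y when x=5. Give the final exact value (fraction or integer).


Start with 200.
Step 1: Increase by 10%: 200 * 110/100 = 220
Step 2: Direct prop: k = (220)/2; new y = k*11 = 220*11/2 = 1210
Step 3: Inverse prop: k = (1210)*4; new y = k/5 = 1210*4/5 = 968
Final result = 968

968


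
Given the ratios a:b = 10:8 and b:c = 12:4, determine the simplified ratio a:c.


Given a:b = 10:8 and b:c = 12:4
Make b consistent. Multiply first ratio by 12: a:b = 120:96
Multiply second ratio by 8: b:c = 96:32
Now b = 96 in both, so a:b:c = 120:96:32
Therefore a:c = 120:32
Simplify by GCD: a:c = 15:4

15:4


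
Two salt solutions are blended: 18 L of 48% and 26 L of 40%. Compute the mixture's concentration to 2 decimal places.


Solute in mixture 1 = 48% of 18 L = 18*48/100 = 216/25 L
Solute in mixture 2 = 40% of 26 L = 26*40/100 = 52/5 L
Total solute = 216/25 + 52/5 = 476/25 L
Total volume = 18 + 26 = 44 L
Final concentration = 476/25/44 * 100 = 43.27%

43.27


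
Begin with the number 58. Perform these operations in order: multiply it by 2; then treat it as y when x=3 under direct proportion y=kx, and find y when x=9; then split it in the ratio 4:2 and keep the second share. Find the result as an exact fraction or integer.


Start with 58.
Step 1: Multiply by 2: 58 * 2 = 116
Step 2: Direct prop: k = (116)/3; new y = k*9 = 116*9/3 = 348
Step 3: Split 4:2, second share = 348 * 2/6 = 116
Final result = 116

116


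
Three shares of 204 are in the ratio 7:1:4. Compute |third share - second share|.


Total parts = 7 + 1 + 4 = 12
Value per part = 204 / 12 = 17
Shares: 7*17=119, 1*17=17, 4*17=68
Third share = 68, second share = 17
Difference = |68 - 17| = 51

51


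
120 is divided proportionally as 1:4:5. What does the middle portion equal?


Ratio = 1:4:5
Total parts = 1 + 4 + 5 = 10
Value per part = 120 / 10 = 12
First share = 1 * 12 = 12
Middle share = 4 * 12 = 48
Third share = 5 * 12 = 60

48


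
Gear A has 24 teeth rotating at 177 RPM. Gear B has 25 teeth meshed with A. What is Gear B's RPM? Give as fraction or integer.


Gear ratio: teeth_A * RPM_A = teeth_B * RPM_B
24 * 177 = 25 * RPM_B
4248 = 25 * RPM_B
RPM_B = 4248 / 25
RPM_B = 4248/25

4248/25


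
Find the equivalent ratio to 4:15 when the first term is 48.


Original ratio: 4:15
First term target: 48
Scale factor = 48 / 4 = 12
Multiply second term: 15 * 12 = 180
Equivalent ratio = 48:180

48:180


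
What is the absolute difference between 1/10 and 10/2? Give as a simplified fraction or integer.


Simplify: 1/10 = 1/10 and 10/2 = 5
Find common denominator: LCD = 10
Convert: 1/10 and 50/10
Difference = |1 - 50|/10 = 49/10
Simplified = 49/10

49/10


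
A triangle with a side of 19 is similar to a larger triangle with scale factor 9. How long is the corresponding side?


Similar triangles have proportional sides
Scale factor = 9
Smaller side = 19
Corresponding larger side = 19 * 9
= 171

171


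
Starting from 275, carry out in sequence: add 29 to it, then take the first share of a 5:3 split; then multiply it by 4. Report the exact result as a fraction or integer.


Start with 275.
Step 1: Add 29: 275+29=304; split 5:3 first = 304*5/8 = 190
Step 2: Multiply by 4: 190 * 4 = 760
Final result = 760

760


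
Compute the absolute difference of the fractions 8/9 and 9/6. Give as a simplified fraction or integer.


Simplify: 8/9 = 8/9 and 9/6 = 3/2
Find common denominator: LCD = 18
Convert: 16/18 and 27/18
Difference = |16 - 27|/18 = 11/18
Simplified = 11/18

11/18


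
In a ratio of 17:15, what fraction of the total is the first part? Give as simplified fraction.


Total parts = 17 + 15 = 32
First part fraction = 17/32
Simplify: 17/32 = 17/32

17/32


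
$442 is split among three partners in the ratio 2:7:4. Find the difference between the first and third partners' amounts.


Total parts = 2 + 7 + 4 = 13
Value per part = 442 / 13 = 34
Shares: 2*34=68, 7*34=238, 4*34=136
First share = 68, third share = 136
Difference = |68 - 136| = 68

68


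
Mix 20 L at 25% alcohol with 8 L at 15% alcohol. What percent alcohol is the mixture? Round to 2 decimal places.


Solute in mixture 1 = 25% of 20 L = 20*25/100 = 5 L
Solute in mixture 2 = 15% of 8 L = 8*15/100 = 6/5 L
Total solute = 5 + 6/5 = 31/5 L
Total volume = 20 + 8 = 28 L
Final concentration = 31/5/28 * 100 = 22.14%

22.14


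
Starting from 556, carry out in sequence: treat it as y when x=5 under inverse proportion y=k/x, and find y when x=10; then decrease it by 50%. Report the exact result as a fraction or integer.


Start with 556.
Step 1: Inverse prop: k = (556)*5; new y = k/10 = 556*5/10 = 278
Step 2: Decrease by 50%: 278 * 50/100 = 139
Final result = 139

139


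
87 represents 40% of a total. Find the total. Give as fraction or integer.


Given: 87 is 40% of the whole
Set up: 87 = 40/100 * whole
whole = 87 * 100 / 40
whole = 8700 / 40
whole = 435/2

435/2


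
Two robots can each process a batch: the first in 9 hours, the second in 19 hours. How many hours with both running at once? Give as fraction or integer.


Rate of A = 1/9 job per hour
Rate of B = 1/19 job per hour
Combined rate = 1/9 + 1/19
Find common denominator: (19 + 9)/(9*19) = 28/171
Combined rate = 28/171 job per hour
Time together = 1 / (28/171) = 171/28 hours

171/28


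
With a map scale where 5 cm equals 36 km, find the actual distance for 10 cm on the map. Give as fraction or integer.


Map scale: 5 cm = 36 km
Measured distance on map = 10 cm
Set up proportion: 10 * 36 / 5
= 360 / 5
= 72 km

72


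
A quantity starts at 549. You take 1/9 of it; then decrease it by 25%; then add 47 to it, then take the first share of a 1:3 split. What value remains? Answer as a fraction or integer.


Start with 549.
Step 1: Take 1/9: 549 * 1/9 = 61
Step 2: Decrease by 25%: 61 * 75/100 = 183/4
Step 3: Add 47: 183/4+47=371/4; split 1:3 first = 371/4*1/4 = 371/16
Final result = 371/16

371/16


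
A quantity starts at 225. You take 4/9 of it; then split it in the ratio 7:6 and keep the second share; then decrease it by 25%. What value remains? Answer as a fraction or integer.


Start with 225.
Step 1: Take 4/9: 225 * 4/9 = 100
Step 2: Split 7:6, second share = 100 * 6/13 = 600/13
Step 3: Decrease by 25%: 600/13 * 75/100 = 450/13
Final result = 450/13

450/13


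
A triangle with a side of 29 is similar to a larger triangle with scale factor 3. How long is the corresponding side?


Similar triangles have proportional sides
Scale factor = 3
Smaller side = 29
Corresponding larger side = 29 * 3
= 87

87


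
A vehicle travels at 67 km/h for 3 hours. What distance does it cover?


Using distance = speed * time
Speed = 67 km/h
Time = 3 hours
Distance = 67 * 3
= 201 km

201


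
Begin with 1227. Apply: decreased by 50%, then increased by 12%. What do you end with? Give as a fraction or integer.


Start: 1227
Step 1: decrease by 50% => multiply by 50/100
  1227 * 50/100 = 1227/2
Step 2: increase by 12% => multiply by 112/100
  1227/2 * 112/100 = 17178/25
Final value = 17178/25

17178/25


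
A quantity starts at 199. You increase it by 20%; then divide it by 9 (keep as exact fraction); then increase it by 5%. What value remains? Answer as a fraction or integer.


Start with 199.
Step 1: Increase by 20%: 199 * 120/100 = 1194/5
Step 2: Divide by 9: 1194/5 / 9 = 398/15
Step 3: Increase by 5%: 398/15 * 105/100 = 1393/50
Final result = 1393/50

1393/50


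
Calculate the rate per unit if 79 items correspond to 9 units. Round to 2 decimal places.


Total items = 79
Number of units = 9
Unit rate = 79 / 9
= 8.78 items per unit

8.78


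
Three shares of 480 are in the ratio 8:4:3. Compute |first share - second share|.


Total parts = 8 + 4 + 3 = 15
Value per part = 480 / 15 = 32
Shares: 8*32=256, 4*32=128, 3*32=96
First share = 256, second share = 128
Difference = |256 - 128| = 128

128


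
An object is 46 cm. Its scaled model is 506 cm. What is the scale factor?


Original length = 46 cm
Scaled length = 506 cm
Scale factor = 506 / 46
= 11

11


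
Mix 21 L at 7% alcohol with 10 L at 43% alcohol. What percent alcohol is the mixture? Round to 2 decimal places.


Solute in mixture 1 = 7% of 21 L = 21*7/100 = 147/100 L
Solute in mixture 2 = 43% of 10 L = 10*43/100 = 43/10 L
Total solute = 147/100 + 43/10 = 577/100 L
Total volume = 21 + 10 = 31 L
Final concentration = 577/100/31 * 100 = 18.61%

18.61


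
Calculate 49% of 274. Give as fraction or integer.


Compute 49% of 274
Convert percentage: 49% = 49/100
Multiply: 274 * 49/100
= 13426/100
= 6713/50

6713/50


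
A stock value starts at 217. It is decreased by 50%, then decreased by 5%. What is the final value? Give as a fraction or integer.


Start: 217
Step 1: decrease by 50% => multiply by 50/100
  217 * 50/100 = 217/2
Step 2: decrease by 5% => multiply by 95/100
  217/2 * 95/100 = 4123/40
Final value = 4123/40

4123/40


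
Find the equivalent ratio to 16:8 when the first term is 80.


Original ratio: 16:8
First term target: 80
Scale factor = 80 / 16 = 5
Multiply second term: 8 * 5 = 40
Equivalent ratio = 80:40

80:40


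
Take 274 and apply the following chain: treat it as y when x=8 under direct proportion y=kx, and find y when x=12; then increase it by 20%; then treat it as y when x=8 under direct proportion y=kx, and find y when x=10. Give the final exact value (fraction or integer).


Start with 274.
Step 1: Direct prop: k = (274)/8; new y = k*12 = 274*12/8 = 411
Step 2: Increase by 20%: 411 * 120/100 = 2466/5
Step 3: Direct prop: k = (2466/5)/8; new y = k*10 = 2466/5*10/8 = 1233/2
Final result = 1233/2

1233/2
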